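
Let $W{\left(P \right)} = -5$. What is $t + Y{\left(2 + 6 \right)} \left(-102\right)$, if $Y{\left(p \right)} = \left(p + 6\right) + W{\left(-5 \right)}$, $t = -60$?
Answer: $-978$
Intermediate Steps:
$Y{\left(p \right)} = 1 + p$ ($Y{\left(p \right)} = \left(p + 6\right) - 5 = \left(6 + p\right) - 5 = 1 + p$)
$t + Y{\left(2 + 6 \right)} \left(-102\right) = -60 + \left(1 + \left(2 + 6\right)\right) \left(-102\right) = -60 + \left(1 + 8\right) \left(-102\right) = -60 + 9 \left(-102\right) = -60 - 918 = -978$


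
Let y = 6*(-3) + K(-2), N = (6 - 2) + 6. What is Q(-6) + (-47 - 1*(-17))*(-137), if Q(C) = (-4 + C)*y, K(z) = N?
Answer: 4190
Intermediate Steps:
N = 10 (N = 4 + 6 = 10)
K(z) = 10
y = -8 (y = 6*(-3) + 10 = -18 + 10 = -8)
Q(C) = 32 - 8*C (Q(C) = (-4 + C)*(-8) = 32 - 8*C)
Q(-6) + (-47 - 1*(-17))*(-137) = (32 - 8*(-6)) + (-47 - 1*(-17))*(-137) = (32 + 48) + (-47 + 17)*(-137) = 80 - 30*(-137) = 80 + 4110 = 4190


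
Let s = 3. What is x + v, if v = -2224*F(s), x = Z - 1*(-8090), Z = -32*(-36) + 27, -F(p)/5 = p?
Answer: 42629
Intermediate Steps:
F(p) = -5*p
Z = 1179 (Z = 1152 + 27 = 1179)
x = 9269 (x = 1179 - 1*(-8090) = 1179 + 8090 = 9269)
v = 33360 (v = -(-11120)*3 = -2224*(-15) = 33360)
x + v = 9269 + 33360 = 42629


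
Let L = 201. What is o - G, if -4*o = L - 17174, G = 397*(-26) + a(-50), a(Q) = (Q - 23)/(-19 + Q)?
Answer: 4019717/276 ≈ 14564.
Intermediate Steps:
a(Q) = (-23 + Q)/(-19 + Q)
G = -712145/69 (G = 397*(-26) + (-23 - 50)/(-19 - 50) = -10322 - 73/(-69) = -10322 - 1/69*(-73) = -10322 + 73/69 = -712145/69 ≈ -10321.)
o = 16973/4 (o = -(201 - 17174)/4 = -¼*(-16973) = 16973/4 ≈ 4243.3)
o - G = 16973/4 - 1*(-712145/69) = 16973/4 + 712145/69 = 4019717/276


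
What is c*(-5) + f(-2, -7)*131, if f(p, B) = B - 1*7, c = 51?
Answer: -2089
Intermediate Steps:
f(p, B) = -7 + B (f(p, B) = B - 7 = -7 + B)
c*(-5) + f(-2, -7)*131 = 51*(-5) + (-7 - 7)*131 = -255 - 14*131 = -255 - 1834 = -2089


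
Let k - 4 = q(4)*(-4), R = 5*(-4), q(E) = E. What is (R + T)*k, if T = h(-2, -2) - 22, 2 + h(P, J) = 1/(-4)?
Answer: 531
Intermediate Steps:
h(P, J) = -9/4 (h(P, J) = -2 + 1/(-4) = -2 - ¼ = -9/4)
T = -97/4 (T = -9/4 - 22 = -97/4 ≈ -24.250)
R = -20
k = -12 (k = 4 + 4*(-4) = 4 - 16 = -12)
(R + T)*k = (-20 - 97/4)*(-12) = -177/4*(-12) = 531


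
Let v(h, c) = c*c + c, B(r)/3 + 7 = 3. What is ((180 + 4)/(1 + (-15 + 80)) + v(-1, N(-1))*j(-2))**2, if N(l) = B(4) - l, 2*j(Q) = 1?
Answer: 3636649/1089 ≈ 3339.4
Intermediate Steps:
j(Q) = 1/2 (j(Q) = (1/2)*1 = 1/2)
B(r) = -12 (B(r) = -21 + 3*3 = -21 + 9 = -12)
N(l) = -12 - l
v(h, c) = c + c**2 (v(h, c) = c**2 + c = c + c**2)
((180 + 4)/(1 + (-15 + 80)) + v(-1, N(-1))*j(-2))**2 = ((180 + 4)/(1 + (-15 + 80)) + ((-12 - 1*(-1))*(1 + (-12 - 1*(-1))))*(1/2))**2 = (184/(1 + 65) + ((-12 + 1)*(1 + (-12 + 1)))*(1/2))**2 = (184/66 - 11*(1 - 11)*(1/2))**2 = (184*(1/66) - 11*(-10)*(1/2))**2 = (92/33 + 110*(1/2))**2 = (92/33 + 55)**2 = (1907/33)**2 = 3636649/1089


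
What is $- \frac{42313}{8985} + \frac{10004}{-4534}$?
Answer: $- \frac{140866541}{20368995} \approx -6.9157$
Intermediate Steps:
$- \frac{42313}{8985} + \frac{10004}{-4534} = \left(-42313\right) \frac{1}{8985} + 10004 \left(- \frac{1}{4534}\right) = - \frac{42313}{8985} - \frac{5002}{2267} = - \frac{140866541}{20368995}$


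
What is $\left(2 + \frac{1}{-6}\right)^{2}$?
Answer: $\frac{121}{36} \approx 3.3611$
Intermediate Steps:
$\left(2 + \frac{1}{-6}\right)^{2} = \left(2 - \frac{1}{6}\right)^{2} = \left(\frac{11}{6}\right)^{2} = \frac{121}{36}$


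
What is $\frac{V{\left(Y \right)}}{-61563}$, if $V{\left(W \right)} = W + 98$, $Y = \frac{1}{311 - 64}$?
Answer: $- \frac{8069}{5068687} \approx -0.0015919$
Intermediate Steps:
$Y = \frac{1}{247} \approx 0.0040486$
$V{\left(W \right)} = 98 + W$
$\frac{V{\left(Y \right)}}{-61563} = \frac{98 + \frac{1}{247}}{-61563} = \frac{24207}{247} \left(- \frac{1}{61563}\right) = - \frac{8069}{5068687}$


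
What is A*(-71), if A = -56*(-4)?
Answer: -15904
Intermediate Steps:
A = 224
A*(-71) = 224*(-71) = -15904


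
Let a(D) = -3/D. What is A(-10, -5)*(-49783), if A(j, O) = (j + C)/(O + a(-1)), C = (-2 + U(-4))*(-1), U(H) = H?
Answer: -99566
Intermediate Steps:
C = 6 (C = (-2 - 4)*(-1) = -6*(-1) = 6)
A(j, O) = (6 + j)/(3 + O) (A(j, O) = (j + 6)/(O - 3/(-1)) = (6 + j)/(O - 3*(-1)) = (6 + j)/(O + 3) = (6 + j)/(3 + O))
A(-10, -5)*(-49783) = ((6 - 10)/(3 - 5))*(-49783) = (-4/(-2))*(-49783) = -½*(-4)*(-49783) = 2*(-49783) = -99566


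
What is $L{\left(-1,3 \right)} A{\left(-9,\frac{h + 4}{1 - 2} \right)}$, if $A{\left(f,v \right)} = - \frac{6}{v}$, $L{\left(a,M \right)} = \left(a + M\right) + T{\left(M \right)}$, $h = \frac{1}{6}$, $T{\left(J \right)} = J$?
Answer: $\frac{36}{5} \approx 7.2$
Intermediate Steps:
$h = \frac{1}{6} \approx 0.16667$
$L{\left(a,M \right)} = a + 2 M$ ($L{\left(a,M \right)} = \left(a + M\right) + M = \left(M + a\right) + M = a + 2 M$)
$L{\left(-1,3 \right)} A{\left(-9,\frac{h + 4}{1 - 2} \right)} = \left(-1 + 2 \cdot 3\right) \left(- \frac{6}{\left(\frac{1}{6} + 4\right) \frac{1}{1 - 2}}\right) = \left(-1 + 6\right) \left(- \frac{6}{\frac{25}{6} \frac{1}{-1}}\right) = 5 \left(- \frac{6}{\frac{25}{6} \left(-1\right)}\right) = 5 \left(- \frac{6}{- \frac{25}{6}}\right) = 5 \left(\left(-6\right) \left(- \frac{6}{25}\right)\right) = 5 \cdot \frac{36}{25} = \frac{36}{5}$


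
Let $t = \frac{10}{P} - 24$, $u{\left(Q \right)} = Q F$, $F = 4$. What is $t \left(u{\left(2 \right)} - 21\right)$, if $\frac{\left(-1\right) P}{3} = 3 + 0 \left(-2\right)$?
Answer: $\frac{2938}{9} \approx 326.44$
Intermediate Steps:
$P = -9$ ($P = - 3 \left(3 + 0 \left(-2\right)\right) = - 3 \left(3 + 0\right) = \left(-3\right) 3 = -9$)
$u{\left(Q \right)} = 4 Q$ ($u{\left(Q \right)} = Q 4 = 4 Q$)
$t = - \frac{226}{9}$ ($t = \frac{10}{-9} - 24 = 10 \left(- \frac{1}{9}\right) - 24 = - \frac{10}{9} - 24 = - \frac{226}{9} \approx -25.111$)
$t \left(u{\left(2 \right)} - 21\right) = - \frac{226 \left(4 \cdot 2 - 21\right)}{9} = - \frac{226 \left(8 - 21\right)}{9} = \left(- \frac{226}{9}\right) \left(-13\right) = \frac{2938}{9}$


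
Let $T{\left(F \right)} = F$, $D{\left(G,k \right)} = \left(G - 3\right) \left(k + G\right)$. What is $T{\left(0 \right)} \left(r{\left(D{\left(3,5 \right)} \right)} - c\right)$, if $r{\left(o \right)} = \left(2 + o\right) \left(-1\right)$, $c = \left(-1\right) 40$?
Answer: $0$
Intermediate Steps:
$D{\left(G,k \right)} = \left(-3 + G\right) \left(G + k\right)$
$c = -40$
$r{\left(o \right)} = -2 - o$
$T{\left(0 \right)} \left(r{\left(D{\left(3,5 \right)} \right)} - c\right) = 0 \left(\left(-2 - \left(3^{2} - 9 - 15 + 3 \cdot 5\right)\right) - -40\right) = 0 \left(\left(-2 - \left(9 - 9 - 15 + 15\right)\right) + 40\right) = 0 \left(\left(-2 - 0\right) + 40\right) = 0 \left(\left(-2 + 0\right) + 40\right) = 0 \left(-2 + 40\right) = 0 \cdot 38 = 0$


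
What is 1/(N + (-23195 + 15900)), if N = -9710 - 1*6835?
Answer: -1/23840 ≈ -4.1946e-5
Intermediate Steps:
N = -16545 (N = -9710 - 6835 = -16545)
1/(N + (-23195 + 15900)) = 1/(-16545 + (-23195 + 15900)) = 1/(-16545 - 7295) = 1/(-23840) = -1/23840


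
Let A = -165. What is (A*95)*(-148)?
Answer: 2319900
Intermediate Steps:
(A*95)*(-148) = -165*95*(-148) = -15675*(-148) = 2319900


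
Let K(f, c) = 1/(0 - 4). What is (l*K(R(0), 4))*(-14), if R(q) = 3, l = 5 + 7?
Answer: 42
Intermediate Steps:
l = 12
K(f, c) = -¼ (K(f, c) = 1/(-4) = -¼)
(l*K(R(0), 4))*(-14) = (12*(-¼))*(-14) = -3*(-14) = 42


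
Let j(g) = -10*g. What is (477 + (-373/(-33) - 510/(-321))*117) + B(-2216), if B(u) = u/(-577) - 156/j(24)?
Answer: 27027065237/13582580 ≈ 1989.8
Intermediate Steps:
B(u) = 13/20 - u/577 (B(u) = u/(-577) - 156/((-10*24)) = u*(-1/577) - 156/(-240) = -u/577 - 156*(-1/240) = -u/577 + 13/20 = 13/20 - u/577)
(477 + (-373/(-33) - 510/(-321))*117) + B(-2216) = (477 + (-373/(-33) - 510/(-321))*117) + (13/20 - 1/577*(-2216)) = (477 + (-373*(-1/33) - 510*(-1/321))*117) + (13/20 + 2216/577) = (477 + (373/33 + 170/107)*117) + 51821/11540 = (477 + (45521/3531)*117) + 51821/11540 = (477 + 1775319/1177) + 51821/11540 = 2336748/1177 + 51821/11540 = 27027065237/13582580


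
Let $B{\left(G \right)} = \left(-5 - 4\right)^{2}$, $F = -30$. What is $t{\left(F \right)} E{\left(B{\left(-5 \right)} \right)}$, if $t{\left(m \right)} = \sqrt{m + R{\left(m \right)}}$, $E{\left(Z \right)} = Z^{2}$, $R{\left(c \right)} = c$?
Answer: $13122 i \sqrt{15} \approx 50821.0 i$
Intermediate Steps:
$B{\left(G \right)} = 81$ ($B{\left(G \right)} = \left(-9\right)^{2} = 81$)
$t{\left(m \right)} = \sqrt{2} \sqrt{m}$ ($t{\left(m \right)} = \sqrt{m + m} = \sqrt{2 m} = \sqrt{2} \sqrt{m}$)
$t{\left(F \right)} E{\left(B{\left(-5 \right)} \right)} = \sqrt{2} \sqrt{-30} \cdot 81^{2} = \sqrt{2} i \sqrt{30} \cdot 6561 = 2 i \sqrt{15} \cdot 6561 = 13122 i \sqrt{15}$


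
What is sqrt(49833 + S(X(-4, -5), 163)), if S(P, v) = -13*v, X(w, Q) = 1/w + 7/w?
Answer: sqrt(47714) ≈ 218.44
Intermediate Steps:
X(w, Q) = 8/w (X(w, Q) = 1/w + 7/w = 8/w)
sqrt(49833 + S(X(-4, -5), 163)) = sqrt(49833 - 13*163) = sqrt(49833 - 2119) = sqrt(47714)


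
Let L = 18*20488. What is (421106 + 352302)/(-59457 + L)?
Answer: 773408/309327 ≈ 2.5003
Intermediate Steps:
L = 368784
(421106 + 352302)/(-59457 + L) = (421106 + 352302)/(-59457 + 368784) = 773408/309327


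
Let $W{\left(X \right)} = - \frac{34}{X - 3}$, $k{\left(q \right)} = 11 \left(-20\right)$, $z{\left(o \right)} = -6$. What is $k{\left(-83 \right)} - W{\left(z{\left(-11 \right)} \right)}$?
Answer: $- \frac{2014}{9} \approx -223.78$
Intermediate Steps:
$k{\left(q \right)} = -220$
$W{\left(X \right)} = - \frac{34}{-3 + X}$
$k{\left(-83 \right)} - W{\left(z{\left(-11 \right)} \right)} = -220 - - \frac{34}{-3 - 6} = -220 - - \frac{34}{-9} = -220 - \left(-34\right) \left(- \frac{1}{9}\right) = -220 - \frac{34}{9} = - \frac{2014}{9}$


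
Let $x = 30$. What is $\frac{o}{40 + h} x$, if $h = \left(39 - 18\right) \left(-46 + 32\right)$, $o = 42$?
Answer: $- \frac{630}{127} \approx -4.9606$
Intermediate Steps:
$h = -294$ ($h = 21 \left(-14\right) = -294$)
$\frac{o}{40 + h} x = \frac{42}{40 - 294} \cdot 30 = \frac{42}{-254} \cdot 30 = 42 \left(- \frac{1}{254}\right) 30 = \left(- \frac{21}{127}\right) 30 = - \frac{630}{127}$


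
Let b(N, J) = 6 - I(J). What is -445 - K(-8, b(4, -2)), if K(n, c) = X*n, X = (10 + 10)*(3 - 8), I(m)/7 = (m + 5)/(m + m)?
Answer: -1245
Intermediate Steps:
I(m) = 7*(5 + m)/(2*m) (I(m) = 7*((m + 5)/(m + m)) = 7*((5 + m)/((2*m))) = 7*((5 + m)*(1/(2*m))) = 7*((5 + m)/(2*m)) = 7*(5 + m)/(2*m))
X = -100 (X = 20*(-5) = -100)
b(N, J) = 6 - 7*(5 + J)/(2*J)
K(n, c) = -100*n
-445 - K(-8, b(4, -2)) = -445 - (-100)*(-8) = -445 - 1*800 = -445 - 800 = -1245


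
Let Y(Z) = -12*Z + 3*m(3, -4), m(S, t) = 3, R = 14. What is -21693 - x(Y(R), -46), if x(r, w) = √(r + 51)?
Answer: -21693 - 6*I*√3 ≈ -21693.0 - 10.392*I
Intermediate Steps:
Y(Z) = 9 - 12*Z (Y(Z) = -12*Z + 3*3 = -12*Z + 9 = 9 - 12*Z)
x(r, w) = √(51 + r)
-21693 - x(Y(R), -46) = -21693 - √(51 + (9 - 12*14)) = -21693 - √(51 + (9 - 168)) = -21693 - √(51 - 159) = -21693 - √(-108) = -21693 - 6*I*√3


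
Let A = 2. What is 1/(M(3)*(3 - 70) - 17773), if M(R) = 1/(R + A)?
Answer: -5/88932 ≈ -5.6223e-5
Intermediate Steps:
M(R) = 1/(2 + R) (M(R) = 1/(R + 2) = 1/(2 + R))
1/(M(3)*(3 - 70) - 17773) = 1/((3 - 70)/(2 + 3) - 17773) = 1/(-67/5 - 17773) = 1/(-88932/5) = -5/88932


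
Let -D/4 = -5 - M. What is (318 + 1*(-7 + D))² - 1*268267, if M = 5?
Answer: -145066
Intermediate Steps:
D = 40 (D = -4*(-5 - 1*5) = -4*(-5 - 5) = -4*(-10) = 40)
(318 + 1*(-7 + D))² - 1*268267 = (318 + 1*(-7 + 40))² - 1*268267 = (318 + 1*33)² - 268267 = (318 + 33)² - 268267 = 351² - 268267 = 123201 - 268267 = -145066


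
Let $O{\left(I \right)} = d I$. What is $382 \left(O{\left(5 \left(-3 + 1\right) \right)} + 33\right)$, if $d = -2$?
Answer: $20246$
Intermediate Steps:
$O{\left(I \right)} = - 2 I$
$382 \left(O{\left(5 \left(-3 + 1\right) \right)} + 33\right) = 382 \left(- 2 \cdot 5 \left(-3 + 1\right) + 33\right) = 382 \left(- 2 \cdot 5 \left(-2\right) + 33\right) = 382 \left(\left(-2\right) \left(-10\right) + 33\right) = 382 \left(20 + 33\right) = 382 \cdot 53 = 20246$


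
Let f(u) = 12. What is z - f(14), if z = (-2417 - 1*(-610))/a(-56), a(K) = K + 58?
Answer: -1831/2 ≈ -915.50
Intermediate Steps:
a(K) = 58 + K
z = -1807/2 (z = (-2417 - 1*(-610))/(58 - 56) = (-2417 + 610)/2 = -1807*½ = -1807/2 ≈ -903.50)
z - f(14) = -1807/2 - 1*12 = -1807/2 - 12 = -1831/2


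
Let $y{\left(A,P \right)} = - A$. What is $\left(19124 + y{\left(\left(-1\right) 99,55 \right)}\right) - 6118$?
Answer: $13105$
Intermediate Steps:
$\left(19124 + y{\left(\left(-1\right) 99,55 \right)}\right) - 6118 = \left(19124 - \left(-1\right) 99\right) - 6118 = \left(19124 - -99\right) - 6118 = \left(19124 + 99\right) - 6118 = 19223 - 6118 = 13105$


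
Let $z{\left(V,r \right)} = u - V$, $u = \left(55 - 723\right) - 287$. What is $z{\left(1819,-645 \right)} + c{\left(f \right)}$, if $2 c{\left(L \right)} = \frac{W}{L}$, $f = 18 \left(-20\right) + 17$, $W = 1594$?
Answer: $- \frac{952279}{343} \approx -2776.3$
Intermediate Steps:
$f = -343$ ($f = -360 + 17 = -343$)
$u = -955$ ($u = -668 - 287 = -955$)
$z{\left(V,r \right)} = -955 - V$
$c{\left(L \right)} = \frac{797}{L}$ ($c{\left(L \right)} = \frac{1594 \frac{1}{L}}{2} = \frac{797}{L}$)
$z{\left(1819,-645 \right)} + c{\left(f \right)} = \left(-955 - 1819\right) + \frac{797}{-343} = \left(-955 - 1819\right) + 797 \left(- \frac{1}{343}\right) = -2774 - \frac{797}{343} = - \frac{952279}{343}$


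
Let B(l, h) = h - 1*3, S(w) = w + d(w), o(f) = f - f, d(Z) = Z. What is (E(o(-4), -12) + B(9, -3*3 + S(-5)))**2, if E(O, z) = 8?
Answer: 196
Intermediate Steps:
o(f) = 0
S(w) = 2*w (S(w) = w + w = 2*w)
B(l, h) = -3 + h (B(l, h) = h - 3 = -3 + h)
(E(o(-4), -12) + B(9, -3*3 + S(-5)))**2 = (8 + (-3 + (-3*3 + 2*(-5))))**2 = (8 + (-3 + (-9 - 10)))**2 = (8 + (-3 - 19))**2 = (8 - 22)**2 = (-14)**2 = 196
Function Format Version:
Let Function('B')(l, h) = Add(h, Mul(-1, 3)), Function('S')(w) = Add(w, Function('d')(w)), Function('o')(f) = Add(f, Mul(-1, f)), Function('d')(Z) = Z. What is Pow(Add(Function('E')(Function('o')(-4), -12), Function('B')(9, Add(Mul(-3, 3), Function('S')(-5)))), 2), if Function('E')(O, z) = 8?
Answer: 196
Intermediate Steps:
Function('o')(f) = 0
Function('S')(w) = Mul(2, w) (Function('S')(w) = Add(w, w) = Mul(2, w))
Function('B')(l, h) = Add(-3, h) (Function('B')(l, h) = Add(h, -3) = Add(-3, h))
Pow(Add(Function('E')(Function('o')(-4), -12), Function('B')(9, Add(Mul(-3, 3), Function('S')(-5)))), 2) = Pow(Add(8, Add(-3, Add(Mul(-3, 3), Mul(2, -5)))), 2) = Pow(Add(8, Add(-3, Add(-9, -10))), 2) = Pow(Add(8, Add(-3, -19)), 2) = Pow(Add(8, -22), 2) = Pow(-14, 2) = 196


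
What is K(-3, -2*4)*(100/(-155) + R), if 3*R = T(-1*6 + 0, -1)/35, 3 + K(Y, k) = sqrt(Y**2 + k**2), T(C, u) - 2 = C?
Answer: 2224/1085 - 2224*sqrt(73)/3255 ≈ -3.7880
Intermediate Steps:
T(C, u) = 2 + C
K(Y, k) = -3 + sqrt(Y**2 + k**2)
R = -4/105 (R = ((2 + (-1*6 + 0))/35)/3 = ((2 + (-6 + 0))*(1/35))/3 = ((2 - 6)*(1/35))/3 = (-4*1/35)/3 = (1/3)*(-4/35) = -4/105 ≈ -0.038095)
K(-3, -2*4)*(100/(-155) + R) = (-3 + sqrt((-3)**2 + (-2*4)**2))*(100/(-155) - 4/105) = (-3 + sqrt(9 + (-8)**2))*(100*(-1/155) - 4/105) = (-3 + sqrt(9 + 64))*(-20/31 - 4/105) = (-3 + sqrt(73))*(-2224/3255) = 2224/1085 - 2224*sqrt(73)/3255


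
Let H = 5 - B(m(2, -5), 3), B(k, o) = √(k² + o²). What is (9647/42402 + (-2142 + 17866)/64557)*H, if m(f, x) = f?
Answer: 2149184045/912448638 - 429836809*√13/912448638 ≈ 0.65690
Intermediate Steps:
H = 5 - √13 (H = 5 - √(2² + 3²) = 5 - √(4 + 9) = 5 - √13 ≈ 1.3944)
(9647/42402 + (-2142 + 17866)/64557)*H = (9647/42402 + (-2142 + 17866)/64557)*(5 - √13) = (9647*(1/42402) + 15724*(1/64557))*(5 - √13) = (9647/42402 + 15724/64557)*(5 - √13) = 429836809*(5 - √13)/912448638 = 2149184045/912448638 - 429836809*√13/912448638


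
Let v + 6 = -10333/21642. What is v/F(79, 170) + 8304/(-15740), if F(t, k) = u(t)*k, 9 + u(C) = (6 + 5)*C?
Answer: -52553128147/99604621392 ≈ -0.52762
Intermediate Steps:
u(C) = -9 + 11*C (u(C) = -9 + (6 + 5)*C = -9 + 11*C)
F(t, k) = k*(-9 + 11*t) (F(t, k) = (-9 + 11*t)*k = k*(-9 + 11*t))
v = -140185/21642 (v = -6 - 10333/21642 = -140185/21642 ≈ -6.4774)
v/F(79, 170) + 8304/(-15740) = -140185*1/(170*(-9 + 11*79))/21642 + 8304/(-15740) = -140185*1/(170*(-9 + 869))/21642 + 8304*(-1/15740) = -140185/(21642*(170*860)) - 2076/3935 = -140185/21642/146200 - 2076/3935 = -140185/21642*1/146200 - 2076/3935 = -28037/632812080 - 2076/3935 = -52553128147/99604621392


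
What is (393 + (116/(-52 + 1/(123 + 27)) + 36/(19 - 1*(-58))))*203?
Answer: 619404417/7799 ≈ 79421.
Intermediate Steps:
(393 + (116/(-52 + 1/(123 + 27)) + 36/(19 - 1*(-58))))*203 = (393 + (116/(-52 + 1/150) + 36/(19 + 58)))*203 = (393 + (116/(-52 + 1/150) + 36/77))*203 = (393 + (116/(-7799/150) + 36*(1/77)))*203 = (393 + (116*(-150/7799) + 36/77))*203 = (393 + (-17400/7799 + 36/77))*203 = (393 - 96276/54593)*203 = (21358773/54593)*203 = 619404417/7799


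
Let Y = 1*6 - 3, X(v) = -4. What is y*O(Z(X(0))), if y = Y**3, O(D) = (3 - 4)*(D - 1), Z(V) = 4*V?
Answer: 459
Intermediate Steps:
Y = 3 (Y = 6 - 3 = 3)
O(D) = 1 - D (O(D) = -(-1 + D) = 1 - D)
y = 27 (y = 3**3 = 27)
y*O(Z(X(0))) = 27*(1 - 4*(-4)) = 27*(1 - 1*(-16)) = 27*(1 + 16) = 27*17 = 459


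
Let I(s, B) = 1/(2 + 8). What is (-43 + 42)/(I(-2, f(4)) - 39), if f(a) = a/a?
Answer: 10/389 ≈ 0.025707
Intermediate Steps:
f(a) = 1
I(s, B) = ⅒ (I(s, B) = 1/10 = ⅒)
(-43 + 42)/(I(-2, f(4)) - 39) = (-43 + 42)/(⅒ - 39) = -1/(-389/10) = -10/389*(-1) = 10/389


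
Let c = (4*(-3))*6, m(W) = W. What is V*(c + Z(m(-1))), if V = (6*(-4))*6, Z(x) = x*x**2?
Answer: 10512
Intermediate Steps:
Z(x) = x**3
c = -72 (c = -12*6 = -72)
V = -144 (V = -24*6 = -144)
V*(c + Z(m(-1))) = -144*(-72 + (-1)**3) = -144*(-72 - 1) = -144*(-73) = 10512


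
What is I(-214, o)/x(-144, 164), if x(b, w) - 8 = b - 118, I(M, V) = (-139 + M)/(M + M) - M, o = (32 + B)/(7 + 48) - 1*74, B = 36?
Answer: -91945/108712 ≈ -0.84577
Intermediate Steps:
o = -4002/55 (o = (32 + 36)/(7 + 48) - 1*74 = 68/55 - 74 = -4002/55 ≈ -72.764)
I(M, V) = -M + (-139 + M)/(2*M) (I(M, V) = (-139 + M)/((2*M)) - M = (-139 + M)*(1/(2*M)) - M = (-139 + M)/(2*M) - M = -M + (-139 + M)/(2*M))
x(b, w) = -110 + b (x(b, w) = 8 + (b - 118) = 8 + (-118 + b) = -110 + b)
I(-214, o)/x(-144, 164) = (½ - 1*(-214) - 139/2/(-214))/(-110 - 144) = (½ + 214 - 139/2*(-1/214))/(-254) = (½ + 214 + 139/428)*(-1/254) = (91945/428)*(-1/254) = -91945/108712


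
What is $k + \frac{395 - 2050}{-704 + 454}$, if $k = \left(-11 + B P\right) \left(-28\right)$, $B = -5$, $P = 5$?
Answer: $\frac{50731}{50} \approx 1014.6$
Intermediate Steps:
$k = 1008$ ($k = \left(-11 - 25\right) \left(-28\right) = \left(-36\right) \left(-28\right) = 1008$)
$k + \frac{395 - 2050}{-704 + 454} = 1008 + \frac{395 - 2050}{-704 + 454} = 1008 - \frac{1655}{-250} = 1008 - - \frac{331}{50} = 1008 + \frac{331}{50} = \frac{50731}{50}$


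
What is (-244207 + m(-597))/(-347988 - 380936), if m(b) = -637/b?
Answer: 72895471/217583814 ≈ 0.33502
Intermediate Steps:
(-244207 + m(-597))/(-347988 - 380936) = (-244207 - 637/(-597))/(-347988 - 380936) = (-244207 - 637*(-1/597))/(-728924) = (-244207 + 637/597)*(-1/728924) = -145790942/597*(-1/728924) = 72895471/217583814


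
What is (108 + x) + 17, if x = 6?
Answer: 131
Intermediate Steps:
(108 + x) + 17 = (108 + 6) + 17 = 114 + 17 = 131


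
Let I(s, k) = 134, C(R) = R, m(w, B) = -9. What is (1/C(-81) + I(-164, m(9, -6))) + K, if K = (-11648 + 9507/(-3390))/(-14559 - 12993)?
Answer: 112987031803/840611520 ≈ 134.41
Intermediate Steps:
K = 13165409/31133760 (K = (-11648 + 9507*(-1/3390))/(-27552) = (-11648 - 3169/1130)*(-1/27552) = -13165409/1130*(-1/27552) = 13165409/31133760 ≈ 0.42287)
(1/C(-81) + I(-164, m(9, -6))) + K = (1/(-81) + 134) + 13165409/31133760 = (-1/81 + 134) + 13165409/31133760 = 10853/81 + 13165409/31133760 = 112987031803/840611520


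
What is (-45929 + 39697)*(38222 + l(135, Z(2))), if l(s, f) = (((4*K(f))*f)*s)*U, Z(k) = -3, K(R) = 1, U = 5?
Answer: -187720304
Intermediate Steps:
l(s, f) = 20*f*s (l(s, f) = (((4*1)*f)*s)*5 = ((4*f)*s)*5 = (4*f*s)*5 = 20*f*s)
(-45929 + 39697)*(38222 + l(135, Z(2))) = (-45929 + 39697)*(38222 + 20*(-3)*135) = -6232*(38222 - 8100) = -6232*30122 = -187720304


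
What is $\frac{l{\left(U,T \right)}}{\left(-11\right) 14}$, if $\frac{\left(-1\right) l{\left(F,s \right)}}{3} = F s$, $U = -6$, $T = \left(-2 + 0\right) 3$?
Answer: $\frac{54}{77} \approx 0.7013$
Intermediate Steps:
$T = -6$ ($T = \left(-2\right) 3 = -6$)
$l{\left(F,s \right)} = - 3 F s$
$\frac{l{\left(U,T \right)}}{\left(-11\right) 14} = \frac{\left(-3\right) \left(-6\right) \left(-6\right)}{\left(-11\right) 14} = - \frac{108}{-154} = \left(-108\right) \left(- \frac{1}{154}\right) = \frac{54}{77}$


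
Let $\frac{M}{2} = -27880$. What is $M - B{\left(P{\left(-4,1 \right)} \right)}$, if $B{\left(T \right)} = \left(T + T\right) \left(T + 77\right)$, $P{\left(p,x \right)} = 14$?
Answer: $-58308$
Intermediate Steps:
$M = -55760$ ($M = 2 \left(-27880\right) = -55760$)
$B{\left(T \right)} = 2 T \left(77 + T\right)$
$M - B{\left(P{\left(-4,1 \right)} \right)} = -55760 - 2 \cdot 14 \left(77 + 14\right) = -55760 - 2 \cdot 14 \cdot 91 = -55760 - 2548 = -58308$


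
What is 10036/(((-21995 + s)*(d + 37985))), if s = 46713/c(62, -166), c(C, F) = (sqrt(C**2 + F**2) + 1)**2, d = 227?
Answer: -27201752665807369/2277878691631614264386 + 586014585*sqrt(314)/1138939345815807132193 ≈ -1.1942e-5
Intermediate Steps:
c(C, F) = (1 + sqrt(C**2 + F**2))**2
s = 46713/(1 + 10*sqrt(314))**2 (s = 46713/((1 + sqrt(62**2 + (-166)**2))**2) = 46713/((1 + sqrt(3844 + 27556))**2) = 46713/((1 + sqrt(31400))**2) = 46713/((1 + 10*sqrt(314))**2) = 46713/(1 + 10*sqrt(314))**2 ≈ 1.4710)
10036/(((-21995 + s)*(d + 37985))) = 10036/(((-21995 + (1466834913/985897201 - 934260*sqrt(314)/985897201))*(227 + 37985))) = 10036/(((-21683342101082/985897201 - 934260*sqrt(314)/985897201)*38212)) = 10036/(-828563868366545384/985897201 - 35699943120*sqrt(314)/985897201)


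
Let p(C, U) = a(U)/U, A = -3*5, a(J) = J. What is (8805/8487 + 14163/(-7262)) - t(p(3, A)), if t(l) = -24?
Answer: 474307595/20544198 ≈ 23.087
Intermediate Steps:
A = -15
p(C, U) = 1 (p(C, U) = U/U = 1)
(8805/8487 + 14163/(-7262)) - t(p(3, A)) = (8805/8487 + 14163/(-7262)) - 1*(-24) = (8805*(1/8487) + 14163*(-1/7262)) + 24 = (2935/2829 - 14163/7262) + 24 = -18753157/20544198 + 24 = 474307595/20544198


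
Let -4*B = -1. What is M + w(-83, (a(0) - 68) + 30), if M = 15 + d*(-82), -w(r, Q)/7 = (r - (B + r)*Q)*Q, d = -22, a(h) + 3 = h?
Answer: -3982885/4 ≈ -9.9572e+5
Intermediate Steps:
B = ¼ (B = -¼*(-1) = ¼ ≈ 0.25000)
a(h) = -3 + h
w(r, Q) = -7*Q*(r - Q*(¼ + r)) (w(r, Q) = -7*(r - (¼ + r)*Q)*Q = -7*(r - Q*(¼ + r))*Q = -7*Q*(r - Q*(¼ + r)))
M = 1819 (M = 15 - 22*(-82) = 15 + 1804 = 1819)
M + w(-83, (a(0) - 68) + 30) = 1819 + 7*(((-3 + 0) - 68) + 30)*((((-3 + 0) - 68) + 30) - 4*(-83) + 4*(((-3 + 0) - 68) + 30)*(-83))/4 = 1819 + 7*((-3 - 68) + 30)*(((-3 - 68) + 30) + 332 + 4*((-3 - 68) + 30)*(-83))/4 = 1819 + 7*(-71 + 30)*((-71 + 30) + 332 + 4*(-71 + 30)*(-83))/4 = 1819 + (7/4)*(-41)*(-41 + 332 + 4*(-41)*(-83)) = 1819 + (7/4)*(-41)*(-41 + 332 + 13612) = 1819 + (7/4)*(-41)*13903 = 1819 - 3990161/4 = -3982885/4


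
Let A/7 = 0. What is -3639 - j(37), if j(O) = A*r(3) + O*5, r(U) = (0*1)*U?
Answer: -3824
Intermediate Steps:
A = 0 (A = 7*0 = 0)
r(U) = 0 (r(U) = 0*U = 0)
j(O) = 5*O (j(O) = 0*0 + O*5 = 0 + 5*O = 5*O)
-3639 - j(37) = -3639 - 5*37 = -3639 - 1*185 = -3639 - 185 = -3824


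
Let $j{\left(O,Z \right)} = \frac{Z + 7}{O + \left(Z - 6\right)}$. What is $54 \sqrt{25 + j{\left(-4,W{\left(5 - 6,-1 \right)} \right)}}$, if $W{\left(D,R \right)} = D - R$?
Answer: $\frac{243 \sqrt{30}}{5} \approx 266.19$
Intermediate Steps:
$j{\left(O,Z \right)} = \frac{7 + Z}{-6 + O + Z}$ ($j{\left(O,Z \right)} = \frac{7 + Z}{O + \left(-6 + Z\right)} = \frac{7 + Z}{-6 + O + Z}$)
$54 \sqrt{25 + j{\left(-4,W{\left(5 - 6,-1 \right)} \right)}} = 54 \sqrt{25 + \frac{7 + \left(\left(5 - 6\right) - -1\right)}{-6 - 4 + \left(\left(5 - 6\right) - -1\right)}} = 54 \sqrt{25 + \frac{7 + \left(\left(5 - 6\right) + 1\right)}{-6 - 4 + \left(\left(5 - 6\right) + 1\right)}} = 54 \sqrt{25 + \frac{7 + \left(-1 + 1\right)}{-6 - 4 + \left(-1 + 1\right)}} = 54 \sqrt{25 + \frac{7 + 0}{-6 - 4 + 0}} = 54 \sqrt{25 + \frac{1}{-10} \cdot 7} = 54 \sqrt{25 - \frac{7}{10}} = 54 \sqrt{\frac{243}{10}} = 54 \frac{9 \sqrt{30}}{10} = \frac{243 \sqrt{30}}{5}$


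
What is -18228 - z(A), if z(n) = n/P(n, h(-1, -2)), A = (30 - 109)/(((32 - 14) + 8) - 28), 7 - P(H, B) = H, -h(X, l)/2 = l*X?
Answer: -1184741/65 ≈ -18227.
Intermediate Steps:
h(X, l) = -2*X*l (h(X, l) = -2*l*X = -2*X*l)
P(H, B) = 7 - H
A = 79/2 (A = -79/((18 + 8) - 28) = -79/(26 - 28) = -79/(-2) = -79*(-½) = 79/2 ≈ 39.500)
z(n) = n/(7 - n)
-18228 - z(A) = -18228 - (-1)*79/(2*(-7 + 79/2)) = -18228 - (-1)*79/(2*65/2) = -18228 - (-1)*79*2/(2*65) = -18228 - 1*(-79/65) = -18228 + 79/65 = -1184741/65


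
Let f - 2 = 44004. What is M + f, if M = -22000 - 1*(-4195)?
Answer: 26201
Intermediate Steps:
f = 44006 (f = 2 + 44004 = 44006)
M = -17805 (M = -22000 + 4195 = -17805)
M + f = -17805 + 44006 = 26201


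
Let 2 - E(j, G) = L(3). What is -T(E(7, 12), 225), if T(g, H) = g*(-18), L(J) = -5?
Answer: 126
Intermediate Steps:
E(j, G) = 7 (E(j, G) = 2 - 1*(-5) = 2 + 5 = 7)
T(g, H) = -18*g
-T(E(7, 12), 225) = -(-18)*7 = -1*(-126) = 126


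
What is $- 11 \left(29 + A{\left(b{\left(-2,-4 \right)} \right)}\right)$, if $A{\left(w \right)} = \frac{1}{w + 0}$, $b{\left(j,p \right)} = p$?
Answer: $- \frac{1265}{4} \approx -316.25$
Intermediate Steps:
$A{\left(w \right)} = \frac{1}{w}$
$- 11 \left(29 + A{\left(b{\left(-2,-4 \right)} \right)}\right) = - 11 \left(29 + \frac{1}{-4}\right) = - 11 \left(29 - \frac{1}{4}\right) = \left(-11\right) \frac{115}{4} = - \frac{1265}{4}$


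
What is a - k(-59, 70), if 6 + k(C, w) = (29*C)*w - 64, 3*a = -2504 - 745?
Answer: 118757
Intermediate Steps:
a = -1083 (a = (-2504 - 745)/3 = (⅓)*(-3249) = -1083)
k(C, w) = -70 + 29*C*w (k(C, w) = -6 + ((29*C)*w - 64) = -6 + (29*C*w - 64) = -6 + (-64 + 29*C*w) = -70 + 29*C*w)
a - k(-59, 70) = -1083 - (-70 + 29*(-59)*70) = -1083 - (-70 - 119770) = -1083 - 1*(-119840) = -1083 + 119840 = 118757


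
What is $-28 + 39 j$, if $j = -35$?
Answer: $-1393$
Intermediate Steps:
$-28 + 39 j = -28 + 39 \left(-35\right) = -28 - 1365 = -1393$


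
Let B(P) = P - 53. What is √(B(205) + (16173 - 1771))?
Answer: √14554 ≈ 120.64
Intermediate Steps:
B(P) = -53 + P
√(B(205) + (16173 - 1771)) = √((-53 + 205) + (16173 - 1771)) = √(152 + 14402) = √14554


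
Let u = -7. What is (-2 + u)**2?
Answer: 81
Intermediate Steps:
(-2 + u)**2 = (-2 - 7)**2 = (-9)**2 = 81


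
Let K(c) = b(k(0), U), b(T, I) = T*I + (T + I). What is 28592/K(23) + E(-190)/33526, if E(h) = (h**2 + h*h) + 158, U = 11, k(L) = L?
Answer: 479685665/184393 ≈ 2601.4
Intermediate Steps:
b(T, I) = I + T + I*T (b(T, I) = I*T + (I + T) = I + T + I*T)
E(h) = 158 + 2*h**2 (E(h) = (h**2 + h**2) + 158 = 2*h**2 + 158 = 158 + 2*h**2)
K(c) = 11 (K(c) = 11 + 0 + 11*0 = 11 + 0 + 0 = 11)
28592/K(23) + E(-190)/33526 = 28592/11 + (158 + 2*(-190)**2)/33526 = 28592*(1/11) + (158 + 2*36100)*(1/33526) = 28592/11 + (158 + 72200)*(1/33526) = 28592/11 + 72358*(1/33526) = 28592/11 + 36179/16763 = 479685665/184393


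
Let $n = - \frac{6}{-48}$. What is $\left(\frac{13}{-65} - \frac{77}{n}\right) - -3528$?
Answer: $\frac{14559}{5} \approx 2911.8$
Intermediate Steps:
$n = \frac{1}{8}$ ($n = \left(-6\right) \left(- \frac{1}{48}\right) = \frac{1}{8} \approx 0.125$)
$\left(\frac{13}{-65} - \frac{77}{n}\right) - -3528 = \left(\frac{13}{-65} - 77 \frac{1}{\frac{1}{8}}\right) - -3528 = \left(13 \left(- \frac{1}{65}\right) - 616\right) + 3528 = \left(- \frac{1}{5} - 616\right) + 3528 = - \frac{3081}{5} + 3528 = \frac{14559}{5}$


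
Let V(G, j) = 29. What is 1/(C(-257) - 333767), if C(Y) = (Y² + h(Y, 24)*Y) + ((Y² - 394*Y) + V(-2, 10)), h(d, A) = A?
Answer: -1/106550 ≈ -9.3853e-6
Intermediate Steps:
C(Y) = 29 - 370*Y + 2*Y² (C(Y) = (Y² + 24*Y) + ((Y² - 394*Y) + 29) = (Y² + 24*Y) + (29 + Y² - 394*Y) = 29 - 370*Y + 2*Y²)
1/(C(-257) - 333767) = 1/((29 - 370*(-257) + 2*(-257)²) - 333767) = 1/((29 + 95090 + 2*66049) - 333767) = 1/((29 + 95090 + 132098) - 333767) = 1/(227217 - 333767) = 1/(-106550) = -1/106550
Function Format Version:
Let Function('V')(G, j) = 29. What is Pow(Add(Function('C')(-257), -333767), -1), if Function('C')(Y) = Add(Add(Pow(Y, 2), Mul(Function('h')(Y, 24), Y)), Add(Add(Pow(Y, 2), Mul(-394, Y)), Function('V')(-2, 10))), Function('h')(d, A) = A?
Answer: Rational(-1, 106550) ≈ -9.3853e-6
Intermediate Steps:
Function('C')(Y) = Add(29, Mul(-370, Y), Mul(2, Pow(Y, 2))) (Function('C')(Y) = Add(Add(Pow(Y, 2), Mul(24, Y)), Add(Add(Pow(Y, 2), Mul(-394, Y)), 29)) = Add(Add(Pow(Y, 2), Mul(24, Y)), Add(29, Pow(Y, 2), Mul(-394, Y))) = Add(29, Mul(-370, Y), Mul(2, Pow(Y, 2))))
Pow(Add(Function('C')(-257), -333767), -1) = Pow(Add(Add(29, Mul(-370, -257), Mul(2, Pow(-257, 2))), -333767), -1) = Pow(Add(Add(29, 95090, Mul(2, 66049)), -333767), -1) = Pow(Add(Add(29, 95090, 132098), -333767), -1) = Pow(Add(227217, -333767), -1) = Pow(-106550, -1) = Rational(-1, 106550)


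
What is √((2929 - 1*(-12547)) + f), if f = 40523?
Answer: √55999 ≈ 236.64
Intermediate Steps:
√((2929 - 1*(-12547)) + f) = √((2929 - 1*(-12547)) + 40523) = √((2929 + 12547) + 40523) = √(15476 + 40523) = √55999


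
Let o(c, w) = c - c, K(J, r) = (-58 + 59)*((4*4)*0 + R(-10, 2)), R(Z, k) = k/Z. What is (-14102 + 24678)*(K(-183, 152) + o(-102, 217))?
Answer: -10576/5 ≈ -2115.2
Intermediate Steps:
K(J, r) = -⅕ (K(J, r) = (-58 + 59)*((4*4)*0 + 2/(-10)) = 1*(16*0 + 2*(-⅒)) = 1*(0 - ⅕) = 1*(-⅕) = -⅕)
o(c, w) = 0
(-14102 + 24678)*(K(-183, 152) + o(-102, 217)) = (-14102 + 24678)*(-⅕ + 0) = 10576*(-⅕) = -10576/5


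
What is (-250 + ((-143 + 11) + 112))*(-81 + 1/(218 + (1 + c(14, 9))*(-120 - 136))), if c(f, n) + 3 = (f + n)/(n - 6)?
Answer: 40438035/1849 ≈ 21870.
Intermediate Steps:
c(f, n) = -3 + (f + n)/(-6 + n) (c(f, n) = -3 + (f + n)/(n - 6) = -3 + (f + n)/(-6 + n))
(-250 + ((-143 + 11) + 112))*(-81 + 1/(218 + (1 + c(14, 9))*(-120 - 136))) = (-250 + ((-143 + 11) + 112))*(-81 + 1/(218 + (1 + (18 + 14 - 2*9)/(-6 + 9))*(-120 - 136))) = (-250 + (-132 + 112))*(-81 + 1/(218 + (1 + (18 + 14 - 18)/3)*(-256))) = (-250 - 20)*(-81 + 1/(218 + (1 + (1/3)*14)*(-256))) = -270*(-81 + 1/(218 + (1 + 14/3)*(-256))) = -270*(-81 + 1/(218 + (17/3)*(-256))) = -270*(-81 + 1/(218 - 4352/3)) = -270*(-81 + 1/(-3698/3)) = -270*(-81 - 3/3698) = -270*(-299541/3698) = 40438035/1849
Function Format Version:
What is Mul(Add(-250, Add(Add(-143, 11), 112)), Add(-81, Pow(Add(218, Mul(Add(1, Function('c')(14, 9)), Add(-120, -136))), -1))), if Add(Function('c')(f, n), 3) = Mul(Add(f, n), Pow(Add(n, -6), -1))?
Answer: Rational(40438035, 1849) ≈ 21870.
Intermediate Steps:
Function('c')(f, n) = Add(-3, Mul(Pow(Add(-6, n), -1), Add(f, n))) (Function('c')(f, n) = Add(-3, Mul(Add(f, n), Pow(Add(n, -6), -1))) = Add(-3, Mul(Add(f, n), Pow(Add(-6, n), -1))) = Add(-3, Mul(Pow(Add(-6, n), -1), Add(f, n))))
Mul(Add(-250, Add(Add(-143, 11), 112)), Add(-81, Pow(Add(218, Mul(Add(1, Function('c')(14, 9)), Add(-120, -136))), -1))) = Mul(Add(-250, Add(Add(-143, 11), 112)), Add(-81, Pow(Add(218, Mul(Add(1, Mul(Pow(Add(-6, 9), -1), Add(18, 14, Mul(-2, 9)))), Add(-120, -136))), -1))) = Mul(Add(-250, Add(-132, 112)), Add(-81, Pow(Add(218, Mul(Add(1, Mul(Pow(3, -1), Add(18, 14, -18))), -256)), -1))) = Mul(Add(-250, -20), Add(-81, Pow(Add(218, Mul(Add(1, Mul(Rational(1, 3), 14)), -256)), -1))) = Mul(-270, Add(-81, Pow(Add(218, Mul(Add(1, Rational(14, 3)), -256)), -1))) = Mul(-270, Add(-81, Pow(Add(218, Mul(Rational(17, 3), -256)), -1))) = Mul(-270, Add(-81, Pow(Add(218, Rational(-4352, 3)), -1))) = Mul(-270, Add(-81, Pow(Rational(-3698, 3), -1))) = Mul(-270, Add(-81, Rational(-3, 3698))) = Mul(-270, Rational(-299541, 3698)) = Rational(40438035, 1849)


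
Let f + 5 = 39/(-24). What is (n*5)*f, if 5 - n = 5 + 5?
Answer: 1325/8 ≈ 165.63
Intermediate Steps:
n = -5 (n = 5 - (5 + 5) = 5 - 1*10 = 5 - 10 = -5)
f = -53/8 (f = -5 + 39/(-24) = -5 + 39*(-1/24) = -5 - 13/8 = -53/8 ≈ -6.6250)
(n*5)*f = -5*5*(-53/8) = -25*(-53/8) = 1325/8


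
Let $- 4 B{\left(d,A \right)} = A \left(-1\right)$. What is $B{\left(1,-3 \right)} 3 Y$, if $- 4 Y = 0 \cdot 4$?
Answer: $0$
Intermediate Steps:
$Y = 0$ ($Y = - \frac{0 \cdot 4}{4} = \left(- \frac{1}{4}\right) 0 = 0$)
$B{\left(d,A \right)} = \frac{A}{4}$ ($B{\left(d,A \right)} = - \frac{A \left(-1\right)}{4} = - \frac{\left(-1\right) A}{4} = \frac{A}{4}$)
$B{\left(1,-3 \right)} 3 Y = \frac{1}{4} \left(-3\right) 3 \cdot 0 = \left(- \frac{3}{4}\right) 3 \cdot 0 = \left(- \frac{9}{4}\right) 0 = 0$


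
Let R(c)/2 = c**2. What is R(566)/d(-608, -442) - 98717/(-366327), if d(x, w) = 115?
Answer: 234721457279/42127605 ≈ 5571.7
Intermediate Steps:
R(c) = 2*c**2
R(566)/d(-608, -442) - 98717/(-366327) = (2*566**2)/115 - 98717/(-366327) = (2*320356)*(1/115) - 98717*(-1/366327) = 640712*(1/115) + 98717/366327 = 640712/115 + 98717/366327 = 234721457279/42127605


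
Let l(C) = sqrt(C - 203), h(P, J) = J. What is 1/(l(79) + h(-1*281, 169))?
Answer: 169/28685 - 2*I*sqrt(31)/28685 ≈ 0.0058916 - 0.0003882*I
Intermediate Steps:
l(C) = sqrt(-203 + C)
1/(l(79) + h(-1*281, 169)) = 1/(sqrt(-203 + 79) + 169) = 1/(sqrt(-124) + 169) = 1/(2*I*sqrt(31) + 169) = 1/(169 + 2*I*sqrt(31))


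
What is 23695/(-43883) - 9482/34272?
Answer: -87726689/107425584 ≈ -0.81663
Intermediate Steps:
23695/(-43883) - 9482/34272 = 23695*(-1/43883) - 9482*1/34272 = -3385/6269 - 4741/17136 = -87726689/107425584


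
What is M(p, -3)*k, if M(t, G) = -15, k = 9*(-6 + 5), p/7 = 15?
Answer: 135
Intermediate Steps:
p = 105 (p = 7*15 = 105)
k = -9 (k = 9*(-1) = -9)
M(p, -3)*k = -15*(-9) = 135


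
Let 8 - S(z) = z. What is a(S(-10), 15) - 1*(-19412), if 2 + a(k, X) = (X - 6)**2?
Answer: 19491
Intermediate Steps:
S(z) = 8 - z
a(k, X) = -2 + (-6 + X)**2 (a(k, X) = -2 + (X - 6)**2 = -2 + (-6 + X)**2)
a(S(-10), 15) - 1*(-19412) = (-2 + (-6 + 15)**2) - 1*(-19412) = (-2 + 9**2) + 19412 = (-2 + 81) + 19412 = 79 + 19412 = 19491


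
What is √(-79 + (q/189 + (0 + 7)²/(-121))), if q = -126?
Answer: I*√87198/33 ≈ 8.9483*I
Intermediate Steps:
√(-79 + (q/189 + (0 + 7)²/(-121))) = √(-79 + (-126/189 + (0 + 7)²/(-121))) = √(-79 + (-126*1/189 + 7²*(-1/121))) = √(-79 + (-⅔ + 49*(-1/121))) = √(-79 + (-⅔ - 49/121)) = √(-79 - 389/363) = √(-29066/363) = I*√87198/33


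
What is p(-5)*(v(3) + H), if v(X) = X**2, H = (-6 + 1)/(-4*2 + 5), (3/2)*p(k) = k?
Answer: -320/9 ≈ -35.556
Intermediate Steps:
p(k) = 2*k/3
H = 5/3 (H = -5/(-8 + 5) = -5/(-3) = -5*(-1/3) = 5/3 ≈ 1.6667)
p(-5)*(v(3) + H) = ((2/3)*(-5))*(3**2 + 5/3) = -10*(9 + 5/3)/3 = -10/3*32/3 = -320/9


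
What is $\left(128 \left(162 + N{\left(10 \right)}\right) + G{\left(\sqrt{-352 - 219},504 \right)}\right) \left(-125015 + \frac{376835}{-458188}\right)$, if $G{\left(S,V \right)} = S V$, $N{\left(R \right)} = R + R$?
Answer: $- \frac{333603085990720}{114547} - \frac{7217374456530 i \sqrt{571}}{114547} \approx -2.9124 \cdot 10^{9} - 1.5056 \cdot 10^{9} i$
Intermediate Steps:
$N{\left(R \right)} = 2 R$
$\left(128 \left(162 + N{\left(10 \right)}\right) + G{\left(\sqrt{-352 - 219},504 \right)}\right) \left(-125015 + \frac{376835}{-458188}\right) = \left(128 \left(162 + 2 \cdot 10\right) + \sqrt{-352 - 219} \cdot 504\right) \left(-125015 + \frac{376835}{-458188}\right) = \left(128 \left(162 + 20\right) + \sqrt{-571} \cdot 504\right) \left(-125015 + 376835 \left(- \frac{1}{458188}\right)\right) = \left(128 \cdot 182 + i \sqrt{571} \cdot 504\right) \left(-125015 - \frac{376835}{458188}\right) = \left(23296 + 504 i \sqrt{571}\right) \left(- \frac{57280749655}{458188}\right) = - \frac{333603085990720}{114547} - \frac{7217374456530 i \sqrt{571}}{114547}$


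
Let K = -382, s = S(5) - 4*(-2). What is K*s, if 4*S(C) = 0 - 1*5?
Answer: -5157/2 ≈ -2578.5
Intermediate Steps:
S(C) = -5/4 (S(C) = (0 - 1*5)/4 = (0 - 5)/4 = (1/4)*(-5) = -5/4)
s = 27/4 (s = -5/4 - 4*(-2) = -5/4 + 8 = 27/4 ≈ 6.7500)
K*s = -382*27/4 = -5157/2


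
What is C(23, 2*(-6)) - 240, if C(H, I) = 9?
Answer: -231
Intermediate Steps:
C(23, 2*(-6)) - 240 = 9 - 240 = -231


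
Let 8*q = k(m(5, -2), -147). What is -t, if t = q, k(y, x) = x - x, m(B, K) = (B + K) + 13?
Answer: 0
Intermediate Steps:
m(B, K) = 13 + B + K
k(y, x) = 0
q = 0 (q = (⅛)*0 = 0)
t = 0
-t = -1*0 = 0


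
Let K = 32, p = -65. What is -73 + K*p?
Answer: -2153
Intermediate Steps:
-73 + K*p = -73 + 32*(-65) = -73 - 2080 = -2153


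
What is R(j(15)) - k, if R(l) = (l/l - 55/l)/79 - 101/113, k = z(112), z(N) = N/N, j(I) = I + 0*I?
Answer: -51622/26781 ≈ -1.9276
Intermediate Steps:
j(I) = I (j(I) = I + 0 = I)
z(N) = 1
k = 1
R(l) = -7866/8927 - 55/(79*l) (R(l) = (1 - 55/l)*(1/79) - 101*1/113 = (1/79 - 55/(79*l)) - 101/113 = -7866/8927 - 55/(79*l))
R(j(15)) - k = (1/8927)*(-6215 - 7866*15)/15 - 1*1 = (1/8927)*(1/15)*(-6215 - 117990) - 1 = (1/8927)*(1/15)*(-124205) - 1 = -24841/26781 - 1 = -51622/26781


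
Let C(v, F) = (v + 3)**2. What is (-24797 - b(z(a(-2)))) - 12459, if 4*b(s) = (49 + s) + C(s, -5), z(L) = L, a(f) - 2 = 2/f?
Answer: -74545/2 ≈ -37273.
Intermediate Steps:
a(f) = 2 + 2/f
C(v, F) = (3 + v)**2
b(s) = 49/4 + s/4 + (3 + s)**2/4 (b(s) = ((49 + s) + (3 + s)**2)/4 = (49 + s + (3 + s)**2)/4 = 49/4 + s/4 + (3 + s)**2/4)
(-24797 - b(z(a(-2)))) - 12459 = (-24797 - (49/4 + (2 + 2/(-2))/4 + (3 + (2 + 2/(-2)))**2/4)) - 12459 = (-24797 - (49/4 + (2 + 2*(-1/2))/4 + (3 + (2 + 2*(-1/2)))**2/4)) - 12459 = (-24797 - (49/4 + (2 - 1)/4 + (3 + (2 - 1))**2/4)) - 12459 = (-24797 - (49/4 + (1/4)*1 + (3 + 1)**2/4)) - 12459 = (-24797 - (49/4 + 1/4 + (1/4)*4**2)) - 12459 = (-24797 - (49/4 + 1/4 + (1/4)*16)) - 12459 = (-24797 - (49/4 + 1/4 + 4)) - 12459 = (-24797 - 1*33/2) - 12459 = (-24797 - 33/2) - 12459 = -49627/2 - 12459 = -74545/2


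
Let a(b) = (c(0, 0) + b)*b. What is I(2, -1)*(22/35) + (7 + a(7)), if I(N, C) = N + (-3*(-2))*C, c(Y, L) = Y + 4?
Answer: 2852/35 ≈ 81.486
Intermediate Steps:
c(Y, L) = 4 + Y
a(b) = b*(4 + b) (a(b) = ((4 + 0) + b)*b = (4 + b)*b = b*(4 + b))
I(N, C) = N + 6*C
I(2, -1)*(22/35) + (7 + a(7)) = (2 + 6*(-1))*(22/35) + (7 + 7*(4 + 7)) = (2 - 6)*(22*(1/35)) + (7 + 7*11) = -4*22/35 + (7 + 77) = -88/35 + 84 = 2852/35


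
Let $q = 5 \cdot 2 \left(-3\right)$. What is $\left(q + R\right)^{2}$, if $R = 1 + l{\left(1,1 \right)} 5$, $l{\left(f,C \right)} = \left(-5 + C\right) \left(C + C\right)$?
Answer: $4761$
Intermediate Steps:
$l{\left(f,C \right)} = 2 C \left(-5 + C\right)$ ($l{\left(f,C \right)} = \left(-5 + C\right) 2 C = 2 C \left(-5 + C\right)$)
$q = -30$ ($q = 10 \left(-3\right) = -30$)
$R = -39$ ($R = 1 + 2 \cdot 1 \left(-5 + 1\right) 5 = 1 + 2 \cdot 1 \left(-4\right) 5 = 1 - 40 = -39$)
$\left(q + R\right)^{2} = \left(-30 - 39\right)^{2} = \left(-69\right)^{2} = 4761$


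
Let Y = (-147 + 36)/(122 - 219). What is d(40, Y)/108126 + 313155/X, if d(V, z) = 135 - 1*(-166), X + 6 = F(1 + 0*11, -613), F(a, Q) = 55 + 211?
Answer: 3386027579/2811276 ≈ 1204.4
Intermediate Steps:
F(a, Q) = 266
X = 260 (X = -6 + 266 = 260)
Y = 111/97 (Y = -111/(-97) = -111*(-1/97) = 111/97 ≈ 1.1443)
d(V, z) = 301 (d(V, z) = 135 + 166 = 301)
d(40, Y)/108126 + 313155/X = 301/108126 + 313155/260 = 301*(1/108126) + 313155*(1/260) = 301/108126 + 62631/52 = 3386027579/2811276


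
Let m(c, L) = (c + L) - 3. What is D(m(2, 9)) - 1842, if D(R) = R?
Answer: -1834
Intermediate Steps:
m(c, L) = -3 + L + c (m(c, L) = (L + c) - 3 = -3 + L + c)
D(m(2, 9)) - 1842 = (-3 + 9 + 2) - 1842 = 8 - 1842 = -1834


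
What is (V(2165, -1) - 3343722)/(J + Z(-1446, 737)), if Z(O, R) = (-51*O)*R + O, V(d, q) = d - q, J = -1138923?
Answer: -1113852/17736811 ≈ -0.062799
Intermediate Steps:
Z(O, R) = O - 51*O*R (Z(O, R) = -51*O*R + O = O - 51*O*R)
(V(2165, -1) - 3343722)/(J + Z(-1446, 737)) = ((2165 - 1*(-1)) - 3343722)/(-1138923 - 1446*(1 - 51*737)) = ((2165 + 1) - 3343722)/(-1138923 - 1446*(1 - 37587)) = (2166 - 3343722)/(-1138923 - 1446*(-37586)) = -3341556/(-1138923 + 54349356) = -3341556/53210433 = -3341556*1/53210433 = -1113852/17736811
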